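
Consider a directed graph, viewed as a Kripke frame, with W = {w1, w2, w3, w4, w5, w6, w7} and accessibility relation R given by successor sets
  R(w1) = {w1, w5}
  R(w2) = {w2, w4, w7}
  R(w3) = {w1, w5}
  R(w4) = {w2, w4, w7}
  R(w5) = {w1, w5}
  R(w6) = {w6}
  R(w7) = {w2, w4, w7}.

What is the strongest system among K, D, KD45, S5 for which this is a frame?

Serial (axiom D): yes — every world has a successor (e.g. w1 R w1).
Euclidean (axiom 5): yes — any two successors of a common world are R-related.
Transitive (axiom 4): yes — every two-step R-path is closed by a direct edge.
Reflexive (axiom T): no — w3 is not related to itself.
So F validates K, D, KD45; S5 would additionally require R to be reflexive. The strongest is KD45.

KD45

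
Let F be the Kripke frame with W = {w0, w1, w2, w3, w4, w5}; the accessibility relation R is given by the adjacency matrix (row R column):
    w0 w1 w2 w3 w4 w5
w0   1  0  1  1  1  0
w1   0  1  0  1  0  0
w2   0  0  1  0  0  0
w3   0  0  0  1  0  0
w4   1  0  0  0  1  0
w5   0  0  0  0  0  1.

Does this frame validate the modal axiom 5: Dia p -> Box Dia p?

No

Axiom 5 corresponds to the accessibility relation being Euclidean.
Euclidean: no — w0 R w2 and w0 R w3, but not w2 R w3.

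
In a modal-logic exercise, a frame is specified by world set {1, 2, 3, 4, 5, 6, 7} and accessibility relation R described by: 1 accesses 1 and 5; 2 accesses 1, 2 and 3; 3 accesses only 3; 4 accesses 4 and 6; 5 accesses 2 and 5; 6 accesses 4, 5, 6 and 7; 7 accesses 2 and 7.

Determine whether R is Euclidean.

No

Euclidean: no — 2 R 1 and 2 R 3, but not 1 R 3.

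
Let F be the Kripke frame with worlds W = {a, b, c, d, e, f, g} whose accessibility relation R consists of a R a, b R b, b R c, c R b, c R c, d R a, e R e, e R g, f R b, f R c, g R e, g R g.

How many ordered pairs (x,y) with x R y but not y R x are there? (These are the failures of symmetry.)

Enumerating: (d,a), (f,b), (f,c).

3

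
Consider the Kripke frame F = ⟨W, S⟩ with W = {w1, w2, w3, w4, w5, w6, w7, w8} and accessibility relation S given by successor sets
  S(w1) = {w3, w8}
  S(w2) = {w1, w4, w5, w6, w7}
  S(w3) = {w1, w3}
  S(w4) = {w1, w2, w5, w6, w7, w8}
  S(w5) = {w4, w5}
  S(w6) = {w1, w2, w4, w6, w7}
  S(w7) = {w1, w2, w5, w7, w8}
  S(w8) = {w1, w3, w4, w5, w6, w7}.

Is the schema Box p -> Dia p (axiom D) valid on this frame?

Yes

By correspondence theory, D is valid on a frame iff S is serial.
Serial: yes — every world has a successor (e.g. w1 S w3).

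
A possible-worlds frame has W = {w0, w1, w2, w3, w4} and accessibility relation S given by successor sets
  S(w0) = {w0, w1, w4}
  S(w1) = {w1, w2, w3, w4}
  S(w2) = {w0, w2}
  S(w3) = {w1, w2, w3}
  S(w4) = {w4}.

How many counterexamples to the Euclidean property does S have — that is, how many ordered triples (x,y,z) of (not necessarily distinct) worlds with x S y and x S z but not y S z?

13

Enumerating: (w0,w1,w0), (w0,w4,w0), (w0,w4,w1), (w1,w2,w1), (w1,w2,w3), (w1,w2,w4), (w1,w3,w4), (w1,w4,w1), (w1,w4,w2), (w1,w4,w3), (w2,w0,w2), (w3,w2,w1), (w3,w2,w3).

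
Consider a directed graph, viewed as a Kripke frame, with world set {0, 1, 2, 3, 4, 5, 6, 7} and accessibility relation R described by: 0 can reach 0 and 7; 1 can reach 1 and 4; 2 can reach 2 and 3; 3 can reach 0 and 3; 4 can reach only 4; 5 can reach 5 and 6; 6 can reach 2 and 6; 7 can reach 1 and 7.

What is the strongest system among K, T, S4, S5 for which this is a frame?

Reflexive (axiom T): yes — every world is R-related to itself.
Transitive (axiom 4): no — 0 R 7 and 7 R 1, but not 0 R 1.
Euclidean (axiom 5): no — 0 R 7 and 0 R 0, but not 7 R 0.
So F validates K, T; S4 would additionally require R to be transitive. The strongest is T.

T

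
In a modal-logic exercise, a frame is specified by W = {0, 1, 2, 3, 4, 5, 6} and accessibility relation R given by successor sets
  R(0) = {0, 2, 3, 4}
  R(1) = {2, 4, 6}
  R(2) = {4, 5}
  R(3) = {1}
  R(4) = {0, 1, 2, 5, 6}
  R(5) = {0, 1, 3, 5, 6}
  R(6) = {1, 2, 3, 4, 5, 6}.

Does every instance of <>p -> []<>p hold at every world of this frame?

No

Axiom 5 corresponds to the accessibility relation being Euclidean.
Euclidean: no — 0 R 2 and 0 R 3, but not 2 R 3.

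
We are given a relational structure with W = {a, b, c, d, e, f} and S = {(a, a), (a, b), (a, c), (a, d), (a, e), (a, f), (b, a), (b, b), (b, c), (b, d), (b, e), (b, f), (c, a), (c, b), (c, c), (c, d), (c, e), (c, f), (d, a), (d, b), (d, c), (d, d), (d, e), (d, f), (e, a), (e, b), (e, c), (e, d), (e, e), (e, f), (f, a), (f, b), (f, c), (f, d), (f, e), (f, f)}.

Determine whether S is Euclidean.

Yes

Euclidean: yes — any two successors of a common world are S-related.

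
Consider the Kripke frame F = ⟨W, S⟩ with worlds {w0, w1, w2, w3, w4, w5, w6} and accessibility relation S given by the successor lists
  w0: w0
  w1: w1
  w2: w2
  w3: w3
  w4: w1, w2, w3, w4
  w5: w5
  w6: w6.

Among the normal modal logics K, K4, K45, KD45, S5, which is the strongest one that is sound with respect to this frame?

Transitive (axiom 4): yes — every two-step S-path is closed by a direct edge.
Euclidean (axiom 5): no — w4 S w1 and w4 S w2, but not w1 S w2.
Serial (axiom D): yes — every world has a successor (e.g. w0 S w0).
Reflexive (axiom T): yes — every world is S-related to itself.
So F validates K, K4; K45 would additionally require S to be Euclidean. The strongest is K4.

K4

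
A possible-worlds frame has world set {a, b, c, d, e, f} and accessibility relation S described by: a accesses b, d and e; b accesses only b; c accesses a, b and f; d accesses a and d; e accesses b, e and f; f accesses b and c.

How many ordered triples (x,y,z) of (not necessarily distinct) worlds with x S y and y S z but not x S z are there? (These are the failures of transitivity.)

10

Enumerating: (a,d,a), (a,e,f), (c,a,d), (c,a,e), (c,f,c), (d,a,b), (d,a,e), (e,f,c), (f,c,a), (f,c,f).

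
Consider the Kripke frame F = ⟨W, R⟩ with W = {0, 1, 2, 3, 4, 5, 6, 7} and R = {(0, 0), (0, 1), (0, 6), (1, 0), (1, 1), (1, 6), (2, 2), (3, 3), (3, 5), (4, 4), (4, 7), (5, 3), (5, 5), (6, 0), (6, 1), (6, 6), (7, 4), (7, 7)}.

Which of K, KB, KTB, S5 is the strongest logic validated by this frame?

Symmetric (axiom B): yes — every pair in R has its reverse in R.
Reflexive (axiom T): yes — every world is R-related to itself.
Euclidean (axiom 5): yes — any two successors of a common world are R-related.
So F validates K, KB, KTB, S5. The strongest is S5.

S5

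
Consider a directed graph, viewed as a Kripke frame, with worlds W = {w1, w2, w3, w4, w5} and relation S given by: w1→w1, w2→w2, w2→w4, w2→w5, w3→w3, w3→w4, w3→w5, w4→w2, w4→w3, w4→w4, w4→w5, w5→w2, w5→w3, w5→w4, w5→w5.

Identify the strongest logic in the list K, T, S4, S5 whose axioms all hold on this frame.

Reflexive (axiom T): yes — every world is S-related to itself.
Transitive (axiom 4): no — w2 S w4 and w4 S w3, but not w2 S w3.
Euclidean (axiom 5): no — w4 S w2 and w4 S w3, but not w2 S w3.
So F validates K, T; S4 would additionally require S to be transitive. The strongest is T.

T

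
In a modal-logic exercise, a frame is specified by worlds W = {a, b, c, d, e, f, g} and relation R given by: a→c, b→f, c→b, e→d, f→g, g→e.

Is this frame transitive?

No

Transitive: no — a R c and c R b, but not a R b.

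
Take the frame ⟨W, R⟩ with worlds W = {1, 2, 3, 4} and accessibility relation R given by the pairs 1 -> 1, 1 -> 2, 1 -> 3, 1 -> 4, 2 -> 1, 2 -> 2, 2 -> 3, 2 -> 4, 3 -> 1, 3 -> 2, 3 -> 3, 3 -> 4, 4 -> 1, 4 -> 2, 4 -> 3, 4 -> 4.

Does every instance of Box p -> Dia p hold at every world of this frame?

Axiom D corresponds to the accessibility relation being serial.
Serial: yes — every world has a successor (e.g. 1 R 1).

Yes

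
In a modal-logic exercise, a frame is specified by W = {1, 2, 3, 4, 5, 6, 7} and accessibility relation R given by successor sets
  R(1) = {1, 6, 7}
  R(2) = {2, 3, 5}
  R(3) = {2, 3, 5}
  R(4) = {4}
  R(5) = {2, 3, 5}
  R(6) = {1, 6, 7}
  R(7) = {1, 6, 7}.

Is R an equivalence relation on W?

Yes

Reflexive: yes — every world is R-related to itself.
Symmetric: yes — every pair in R has its reverse in R.
Transitive: yes — every two-step R-path is closed by a direct edge.
So R is an equivalence relation.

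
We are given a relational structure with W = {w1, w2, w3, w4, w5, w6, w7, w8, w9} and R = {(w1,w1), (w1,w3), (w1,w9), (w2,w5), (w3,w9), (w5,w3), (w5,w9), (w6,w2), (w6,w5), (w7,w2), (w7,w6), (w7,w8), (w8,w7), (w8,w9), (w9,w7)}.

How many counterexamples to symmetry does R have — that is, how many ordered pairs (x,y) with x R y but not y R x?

12

Enumerating: (w1,w3), (w1,w9), (w2,w5), (w3,w9), (w5,w3), (w5,w9), (w6,w2), (w6,w5), (w7,w2), (w7,w6), (w8,w9), (w9,w7).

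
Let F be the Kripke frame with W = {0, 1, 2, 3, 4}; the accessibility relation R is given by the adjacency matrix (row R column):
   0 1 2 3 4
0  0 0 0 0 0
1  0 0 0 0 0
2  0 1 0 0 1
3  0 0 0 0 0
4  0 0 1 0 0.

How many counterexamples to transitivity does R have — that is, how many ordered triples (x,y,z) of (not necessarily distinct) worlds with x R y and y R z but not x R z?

Enumerating: (2,4,2), (4,2,1), (4,2,4).

3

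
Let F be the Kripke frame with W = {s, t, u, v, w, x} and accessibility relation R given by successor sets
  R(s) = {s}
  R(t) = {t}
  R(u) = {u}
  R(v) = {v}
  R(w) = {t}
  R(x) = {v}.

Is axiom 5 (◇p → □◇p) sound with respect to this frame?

The schema 5 characterises exactly the Euclidean frames.
Euclidean: yes — any two successors of a common world are R-related.

Yes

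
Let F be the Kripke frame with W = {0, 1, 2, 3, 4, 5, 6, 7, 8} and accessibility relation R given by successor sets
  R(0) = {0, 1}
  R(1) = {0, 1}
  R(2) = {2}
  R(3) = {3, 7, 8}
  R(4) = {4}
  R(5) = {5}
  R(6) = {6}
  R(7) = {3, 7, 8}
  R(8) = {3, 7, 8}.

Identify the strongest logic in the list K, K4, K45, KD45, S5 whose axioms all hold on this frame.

Transitive (axiom 4): yes — every two-step R-path is closed by a direct edge.
Euclidean (axiom 5): yes — any two successors of a common world are R-related.
Serial (axiom D): yes — every world has a successor (e.g. 0 R 0).
Reflexive (axiom T): yes — every world is R-related to itself.
So F validates K, K4, K45, KD45, S5. The strongest is S5.

S5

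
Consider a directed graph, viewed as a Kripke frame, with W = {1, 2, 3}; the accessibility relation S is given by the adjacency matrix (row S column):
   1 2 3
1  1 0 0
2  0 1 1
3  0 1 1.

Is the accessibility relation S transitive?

Transitive: yes — every two-step S-path is closed by a direct edge.

Yes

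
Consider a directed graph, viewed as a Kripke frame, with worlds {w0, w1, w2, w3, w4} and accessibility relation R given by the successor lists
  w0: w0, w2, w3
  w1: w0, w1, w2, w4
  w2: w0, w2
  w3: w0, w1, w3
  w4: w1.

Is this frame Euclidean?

No

Euclidean: no — w0 R w2 and w0 R w3, but not w2 R w3.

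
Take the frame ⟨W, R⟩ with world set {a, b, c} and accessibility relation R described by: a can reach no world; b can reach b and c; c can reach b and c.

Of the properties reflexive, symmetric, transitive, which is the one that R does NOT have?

Reflexive: no — a is not related to itself.
Symmetric: yes — every pair in R has its reverse in R.
Transitive: yes — every two-step R-path is closed by a direct edge.
Only reflexive fails.

reflexive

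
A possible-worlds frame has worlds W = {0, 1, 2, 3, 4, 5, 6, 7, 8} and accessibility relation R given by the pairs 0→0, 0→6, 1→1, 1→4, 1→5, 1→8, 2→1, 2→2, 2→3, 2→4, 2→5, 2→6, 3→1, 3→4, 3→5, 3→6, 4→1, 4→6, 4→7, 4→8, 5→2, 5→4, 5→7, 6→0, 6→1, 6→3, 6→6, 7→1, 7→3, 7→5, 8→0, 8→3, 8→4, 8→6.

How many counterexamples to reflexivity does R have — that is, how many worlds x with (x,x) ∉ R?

5

Enumerating: 3, 4, 5, 7, 8.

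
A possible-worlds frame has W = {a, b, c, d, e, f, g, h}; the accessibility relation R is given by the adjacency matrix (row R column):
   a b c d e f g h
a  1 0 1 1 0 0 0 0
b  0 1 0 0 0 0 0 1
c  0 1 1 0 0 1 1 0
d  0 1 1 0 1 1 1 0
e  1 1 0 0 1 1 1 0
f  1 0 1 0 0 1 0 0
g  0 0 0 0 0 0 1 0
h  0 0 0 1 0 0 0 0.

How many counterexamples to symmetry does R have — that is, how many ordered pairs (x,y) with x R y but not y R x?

Enumerating: (a,c), (a,d), (b,h), (c,b), (c,g), (d,b), (d,c), (d,e), (d,f), (d,g), (e,a), (e,b), (e,f), (e,g), (f,a), (h,d).

16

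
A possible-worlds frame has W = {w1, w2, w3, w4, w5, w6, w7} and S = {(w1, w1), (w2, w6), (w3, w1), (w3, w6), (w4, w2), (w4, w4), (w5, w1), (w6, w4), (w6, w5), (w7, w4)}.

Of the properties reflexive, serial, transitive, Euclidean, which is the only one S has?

serial

Reflexive: no — w2 is not related to itself.
Serial: yes — every world has a successor (e.g. w1 S w1).
Transitive: no — w2 S w6 and w6 S w4, but not w2 S w4.
Euclidean: no — w3 S w1 and w3 S w6, but not w1 S w6.
Only serial holds.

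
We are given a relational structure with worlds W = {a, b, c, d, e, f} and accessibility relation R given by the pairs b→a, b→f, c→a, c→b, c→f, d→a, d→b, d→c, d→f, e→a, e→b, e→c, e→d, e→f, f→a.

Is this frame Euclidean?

Euclidean: no — b R a and b R f, but not a R f.

No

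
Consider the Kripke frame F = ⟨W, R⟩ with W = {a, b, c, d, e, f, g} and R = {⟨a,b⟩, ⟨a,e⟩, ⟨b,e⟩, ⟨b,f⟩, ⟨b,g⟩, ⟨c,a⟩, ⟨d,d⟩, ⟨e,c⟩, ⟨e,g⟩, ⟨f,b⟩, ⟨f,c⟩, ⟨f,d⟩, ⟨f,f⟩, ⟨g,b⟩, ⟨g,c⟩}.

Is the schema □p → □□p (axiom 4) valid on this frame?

Axiom 4 corresponds to the accessibility relation being transitive.
Transitive: no — a R b and b R f, but not a R f.

No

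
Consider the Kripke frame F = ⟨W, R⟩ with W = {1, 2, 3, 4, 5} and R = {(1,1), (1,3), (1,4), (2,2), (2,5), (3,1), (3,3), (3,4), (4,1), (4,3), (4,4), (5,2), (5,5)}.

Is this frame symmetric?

Yes

Symmetric: yes — every pair in R has its reverse in R.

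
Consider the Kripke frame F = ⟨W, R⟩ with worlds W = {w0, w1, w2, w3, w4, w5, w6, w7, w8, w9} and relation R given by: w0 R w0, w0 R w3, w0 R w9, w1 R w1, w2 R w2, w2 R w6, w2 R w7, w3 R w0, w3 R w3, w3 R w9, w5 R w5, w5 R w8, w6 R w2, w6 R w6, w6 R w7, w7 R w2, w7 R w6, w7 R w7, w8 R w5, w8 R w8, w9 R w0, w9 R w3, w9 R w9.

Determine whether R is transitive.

Yes

Transitive: yes — every two-step R-path is closed by a direct edge.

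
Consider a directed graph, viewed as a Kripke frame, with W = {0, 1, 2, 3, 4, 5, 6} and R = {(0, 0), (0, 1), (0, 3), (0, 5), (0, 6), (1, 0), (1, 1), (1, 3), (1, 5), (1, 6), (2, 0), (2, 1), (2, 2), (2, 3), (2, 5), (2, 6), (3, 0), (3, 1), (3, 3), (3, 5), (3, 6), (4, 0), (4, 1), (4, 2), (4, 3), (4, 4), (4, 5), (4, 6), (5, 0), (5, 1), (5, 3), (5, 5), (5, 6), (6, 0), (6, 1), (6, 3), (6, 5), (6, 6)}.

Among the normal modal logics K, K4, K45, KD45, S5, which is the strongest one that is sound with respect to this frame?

K4

Transitive (axiom 4): yes — every two-step R-path is closed by a direct edge.
Euclidean (axiom 5): no — 4 R 0 and 4 R 2, but not 0 R 2.
Serial (axiom D): yes — every world has a successor (e.g. 0 R 0).
Reflexive (axiom T): yes — every world is R-related to itself.
So F validates K, K4; K45 would additionally require R to be Euclidean. The strongest is K4.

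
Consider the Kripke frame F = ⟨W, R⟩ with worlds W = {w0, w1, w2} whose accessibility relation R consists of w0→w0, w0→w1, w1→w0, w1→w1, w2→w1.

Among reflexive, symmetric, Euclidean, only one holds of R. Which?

Reflexive: no — w2 is not related to itself.
Symmetric: no — w2 R w1 but not w1 R w2.
Euclidean: yes — any two successors of a common world are R-related.
Only Euclidean holds.

Euclidean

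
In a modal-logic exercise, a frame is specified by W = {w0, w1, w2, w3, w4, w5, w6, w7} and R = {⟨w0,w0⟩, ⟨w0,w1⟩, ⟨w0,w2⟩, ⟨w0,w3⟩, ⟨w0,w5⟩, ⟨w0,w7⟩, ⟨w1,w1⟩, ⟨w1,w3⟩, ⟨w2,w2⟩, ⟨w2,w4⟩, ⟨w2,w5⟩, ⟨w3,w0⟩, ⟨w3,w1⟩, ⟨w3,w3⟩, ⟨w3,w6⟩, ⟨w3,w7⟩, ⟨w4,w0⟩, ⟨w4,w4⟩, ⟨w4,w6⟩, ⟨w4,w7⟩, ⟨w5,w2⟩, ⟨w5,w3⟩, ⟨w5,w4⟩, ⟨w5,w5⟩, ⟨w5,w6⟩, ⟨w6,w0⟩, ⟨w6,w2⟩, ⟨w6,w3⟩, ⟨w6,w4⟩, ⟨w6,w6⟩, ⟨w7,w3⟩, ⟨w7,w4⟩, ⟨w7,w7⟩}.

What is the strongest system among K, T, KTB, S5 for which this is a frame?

Reflexive (axiom T): yes — every world is R-related to itself.
Symmetric (axiom B): no — w0 R w1 but not w1 R w0.
Euclidean (axiom 5): no — w0 R w1 and w0 R w2, but not w1 R w2.
So F validates K, T; KTB would additionally require R to be symmetric. The strongest is T.

T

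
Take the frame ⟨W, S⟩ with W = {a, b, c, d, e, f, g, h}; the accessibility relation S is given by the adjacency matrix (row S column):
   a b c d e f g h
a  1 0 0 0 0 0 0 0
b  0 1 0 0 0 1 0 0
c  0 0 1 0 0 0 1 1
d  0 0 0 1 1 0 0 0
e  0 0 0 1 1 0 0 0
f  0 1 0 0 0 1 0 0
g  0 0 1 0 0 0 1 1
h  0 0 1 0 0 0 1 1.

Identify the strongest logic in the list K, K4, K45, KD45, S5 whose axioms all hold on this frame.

S5

Transitive (axiom 4): yes — every two-step S-path is closed by a direct edge.
Euclidean (axiom 5): yes — any two successors of a common world are S-related.
Serial (axiom D): yes — every world has a successor (e.g. a S a).
Reflexive (axiom T): yes — every world is S-related to itself.
So F validates K, K4, K45, KD45, S5. The strongest is S5.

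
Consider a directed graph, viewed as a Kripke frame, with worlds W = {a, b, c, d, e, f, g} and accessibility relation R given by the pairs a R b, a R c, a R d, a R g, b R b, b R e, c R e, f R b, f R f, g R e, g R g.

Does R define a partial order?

Reflexive: no — a is not related to itself.
Transitive: no — a R b and b R e, but not a R e.
Antisymmetric: yes — no distinct pair is related both ways.
So R is not a partial order.

No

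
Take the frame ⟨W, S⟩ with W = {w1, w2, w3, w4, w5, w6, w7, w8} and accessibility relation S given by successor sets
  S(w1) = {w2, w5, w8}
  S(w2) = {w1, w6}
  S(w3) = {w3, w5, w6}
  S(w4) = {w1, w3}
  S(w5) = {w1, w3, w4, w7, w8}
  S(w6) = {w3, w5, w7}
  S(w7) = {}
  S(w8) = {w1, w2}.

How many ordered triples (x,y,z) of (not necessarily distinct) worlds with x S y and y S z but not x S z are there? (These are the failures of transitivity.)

35

Enumerating: (w1,w2,w1), (w1,w2,w6), (w1,w5,w1), (w1,w5,w3), (w1,w5,w4), (w1,w5,w7), (w1,w8,w1), (w2,w1,w2), (w2,w1,w5), (w2,w1,w8), (w2,w6,w3), (w2,w6,w5), … and 23 more.
Total: 35.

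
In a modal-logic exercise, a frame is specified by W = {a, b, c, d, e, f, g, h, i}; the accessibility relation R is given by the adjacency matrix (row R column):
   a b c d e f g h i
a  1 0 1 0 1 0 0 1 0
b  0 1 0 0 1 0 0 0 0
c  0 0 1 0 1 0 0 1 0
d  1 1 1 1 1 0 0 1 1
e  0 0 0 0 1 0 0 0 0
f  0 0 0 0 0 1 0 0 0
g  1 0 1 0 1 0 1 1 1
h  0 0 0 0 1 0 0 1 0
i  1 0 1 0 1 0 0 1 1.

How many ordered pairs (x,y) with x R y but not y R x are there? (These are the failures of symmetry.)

22

Enumerating: (a,c), (a,e), (a,h), (b,e), (c,e), (c,h), (d,a), (d,b), (d,c), (d,e), (d,h), (d,i), … and 10 more.
Total: 22.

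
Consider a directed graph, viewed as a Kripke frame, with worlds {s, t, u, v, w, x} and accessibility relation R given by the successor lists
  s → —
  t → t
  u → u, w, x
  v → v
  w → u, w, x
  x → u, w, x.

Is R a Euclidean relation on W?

Euclidean: yes — any two successors of a common world are R-related.

Yes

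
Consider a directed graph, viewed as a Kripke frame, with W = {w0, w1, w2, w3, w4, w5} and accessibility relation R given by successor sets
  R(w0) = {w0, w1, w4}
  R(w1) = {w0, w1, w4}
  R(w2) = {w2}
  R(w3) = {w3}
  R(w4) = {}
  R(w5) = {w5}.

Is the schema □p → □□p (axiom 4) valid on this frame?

By correspondence theory, 4 is valid on a frame iff R is transitive.
Transitive: yes — every two-step R-path is closed by a direct edge.

Yes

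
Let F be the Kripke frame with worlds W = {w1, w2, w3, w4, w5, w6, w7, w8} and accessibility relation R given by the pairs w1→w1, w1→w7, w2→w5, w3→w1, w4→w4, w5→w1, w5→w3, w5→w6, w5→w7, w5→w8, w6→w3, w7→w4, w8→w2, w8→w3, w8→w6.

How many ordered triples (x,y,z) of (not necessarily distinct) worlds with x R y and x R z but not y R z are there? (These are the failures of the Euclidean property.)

Enumerating: (w1,w7,w1), (w1,w7,w7), (w2,w5,w5), (w5,w1,w3), (w5,w1,w6), (w5,w1,w8), (w5,w3,w3), (w5,w3,w6), (w5,w3,w7), (w5,w3,w8), (w5,w6,w1), (w5,w6,w6), … and 19 more.
Total: 31.

31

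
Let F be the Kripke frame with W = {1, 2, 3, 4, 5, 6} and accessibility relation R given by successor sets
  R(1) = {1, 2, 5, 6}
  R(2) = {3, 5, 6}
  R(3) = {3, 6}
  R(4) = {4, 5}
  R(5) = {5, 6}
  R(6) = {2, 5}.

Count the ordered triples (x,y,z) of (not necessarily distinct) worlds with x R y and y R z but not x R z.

9

Enumerating: (1,2,3), (2,6,2), (3,6,2), (3,6,5), (4,5,6), (5,6,2), (6,2,3), (6,2,6), (6,5,6).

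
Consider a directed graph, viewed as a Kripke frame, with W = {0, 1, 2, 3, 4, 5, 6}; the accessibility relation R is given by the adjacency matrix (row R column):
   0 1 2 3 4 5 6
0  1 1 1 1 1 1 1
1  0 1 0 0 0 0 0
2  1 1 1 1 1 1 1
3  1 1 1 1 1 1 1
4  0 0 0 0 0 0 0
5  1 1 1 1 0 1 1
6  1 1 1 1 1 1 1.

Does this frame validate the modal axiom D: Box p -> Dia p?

No

The schema D characterises exactly the serial frames.
Serial: no — 4 has no R-successor.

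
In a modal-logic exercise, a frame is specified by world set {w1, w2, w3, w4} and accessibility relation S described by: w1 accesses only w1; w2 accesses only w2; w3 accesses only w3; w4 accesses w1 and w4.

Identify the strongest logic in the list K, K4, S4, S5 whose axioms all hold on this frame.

S4

Transitive (axiom 4): yes — every two-step S-path is closed by a direct edge.
Reflexive (axiom T): yes — every world is S-related to itself.
Euclidean (axiom 5): no — w4 S w1 and w4 S w4, but not w1 S w4.
So F validates K, K4, S4; S5 would additionally require S to be Euclidean. The strongest is S4.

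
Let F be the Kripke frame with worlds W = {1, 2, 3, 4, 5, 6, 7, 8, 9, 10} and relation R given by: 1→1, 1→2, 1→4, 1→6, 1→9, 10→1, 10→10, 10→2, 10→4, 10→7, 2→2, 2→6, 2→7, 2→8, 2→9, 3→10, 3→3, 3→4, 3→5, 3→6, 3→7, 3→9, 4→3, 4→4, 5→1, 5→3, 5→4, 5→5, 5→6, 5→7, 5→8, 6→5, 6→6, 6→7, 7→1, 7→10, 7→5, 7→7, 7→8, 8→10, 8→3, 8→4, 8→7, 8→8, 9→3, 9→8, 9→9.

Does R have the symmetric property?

No

Symmetric: no — 1 R 2 but not 2 R 1.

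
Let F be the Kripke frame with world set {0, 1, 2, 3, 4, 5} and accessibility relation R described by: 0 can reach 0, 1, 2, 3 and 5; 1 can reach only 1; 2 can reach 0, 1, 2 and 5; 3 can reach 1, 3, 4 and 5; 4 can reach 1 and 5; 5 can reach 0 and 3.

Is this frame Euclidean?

No

Euclidean: no — 0 R 1 and 0 R 2, but not 1 R 2.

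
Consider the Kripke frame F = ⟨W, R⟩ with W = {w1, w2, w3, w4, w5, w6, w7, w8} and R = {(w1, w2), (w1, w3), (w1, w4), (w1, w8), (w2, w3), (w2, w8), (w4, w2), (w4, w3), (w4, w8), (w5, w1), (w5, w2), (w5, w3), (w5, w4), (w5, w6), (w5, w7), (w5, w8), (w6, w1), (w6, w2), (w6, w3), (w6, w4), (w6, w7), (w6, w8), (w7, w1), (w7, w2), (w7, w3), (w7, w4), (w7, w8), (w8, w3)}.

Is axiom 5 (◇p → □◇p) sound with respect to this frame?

No

By correspondence theory, 5 is valid on a frame iff R is Euclidean.
Euclidean: no — w1 R w2 and w1 R w4, but not w2 R w4.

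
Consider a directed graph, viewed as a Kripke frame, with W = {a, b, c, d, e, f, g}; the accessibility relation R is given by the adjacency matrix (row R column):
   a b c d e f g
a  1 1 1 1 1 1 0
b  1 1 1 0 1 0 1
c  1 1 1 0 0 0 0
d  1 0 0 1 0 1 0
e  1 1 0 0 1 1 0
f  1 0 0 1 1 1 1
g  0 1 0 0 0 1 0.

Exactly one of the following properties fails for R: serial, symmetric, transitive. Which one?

Serial: yes — every world has a successor (e.g. a R a).
Symmetric: yes — every pair in R has its reverse in R.
Transitive: no — a R b and b R g, but not a R g.
Only transitive fails.

transitive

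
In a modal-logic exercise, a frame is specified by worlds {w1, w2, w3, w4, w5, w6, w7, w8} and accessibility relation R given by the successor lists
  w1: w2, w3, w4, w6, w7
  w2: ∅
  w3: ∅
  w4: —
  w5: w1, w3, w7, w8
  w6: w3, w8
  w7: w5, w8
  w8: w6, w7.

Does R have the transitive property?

Transitive: no — w1 R w6 and w6 R w8, but not w1 R w8.

No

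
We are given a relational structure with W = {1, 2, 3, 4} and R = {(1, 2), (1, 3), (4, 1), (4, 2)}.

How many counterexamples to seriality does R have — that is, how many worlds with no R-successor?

Enumerating: 2, 3.

2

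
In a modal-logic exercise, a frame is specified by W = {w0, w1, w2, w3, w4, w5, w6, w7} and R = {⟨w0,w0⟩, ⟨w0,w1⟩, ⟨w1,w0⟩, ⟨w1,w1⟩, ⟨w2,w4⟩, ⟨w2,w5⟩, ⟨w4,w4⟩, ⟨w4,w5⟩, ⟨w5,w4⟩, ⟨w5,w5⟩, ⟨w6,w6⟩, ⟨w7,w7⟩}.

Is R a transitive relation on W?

Yes

Transitive: yes — every two-step R-path is closed by a direct edge.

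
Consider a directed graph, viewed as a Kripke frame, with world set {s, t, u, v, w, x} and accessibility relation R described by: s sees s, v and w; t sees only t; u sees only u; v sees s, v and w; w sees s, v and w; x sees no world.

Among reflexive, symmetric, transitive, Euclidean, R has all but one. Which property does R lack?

reflexive

Reflexive: no — x is not related to itself.
Symmetric: yes — every pair in R has its reverse in R.
Transitive: yes — every two-step R-path is closed by a direct edge.
Euclidean: yes — any two successors of a common world are R-related.
Only reflexive fails.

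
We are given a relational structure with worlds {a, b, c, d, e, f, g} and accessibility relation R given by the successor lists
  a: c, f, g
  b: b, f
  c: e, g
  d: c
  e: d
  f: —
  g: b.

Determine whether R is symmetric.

Symmetric: no — a R c but not c R a.

No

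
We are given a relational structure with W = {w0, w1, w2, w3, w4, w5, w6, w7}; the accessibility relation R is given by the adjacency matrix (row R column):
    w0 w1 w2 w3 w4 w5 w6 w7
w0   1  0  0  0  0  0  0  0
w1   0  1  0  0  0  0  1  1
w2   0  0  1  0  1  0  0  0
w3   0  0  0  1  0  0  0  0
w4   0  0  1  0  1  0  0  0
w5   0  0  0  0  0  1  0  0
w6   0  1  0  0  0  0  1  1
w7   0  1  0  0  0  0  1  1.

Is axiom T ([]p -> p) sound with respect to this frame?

By correspondence theory, T is valid on a frame iff R is reflexive.
Reflexive: yes — every world is R-related to itself.

Yes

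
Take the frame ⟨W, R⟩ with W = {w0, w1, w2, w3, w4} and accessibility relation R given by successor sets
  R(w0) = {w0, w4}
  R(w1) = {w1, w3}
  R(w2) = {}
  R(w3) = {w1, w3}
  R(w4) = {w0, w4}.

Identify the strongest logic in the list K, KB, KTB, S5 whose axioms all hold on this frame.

Symmetric (axiom B): yes — every pair in R has its reverse in R.
Reflexive (axiom T): no — w2 is not related to itself.
Euclidean (axiom 5): yes — any two successors of a common world are R-related.
So F validates K, KB; KTB would additionally require R to be reflexive. The strongest is KB.

KB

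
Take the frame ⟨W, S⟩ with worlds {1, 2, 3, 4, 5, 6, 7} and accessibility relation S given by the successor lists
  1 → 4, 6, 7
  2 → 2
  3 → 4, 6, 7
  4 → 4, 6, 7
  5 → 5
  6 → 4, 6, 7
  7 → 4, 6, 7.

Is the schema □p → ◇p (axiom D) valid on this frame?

By correspondence theory, D is valid on a frame iff S is serial.
Serial: yes — every world has a successor (e.g. 1 S 4).

Yes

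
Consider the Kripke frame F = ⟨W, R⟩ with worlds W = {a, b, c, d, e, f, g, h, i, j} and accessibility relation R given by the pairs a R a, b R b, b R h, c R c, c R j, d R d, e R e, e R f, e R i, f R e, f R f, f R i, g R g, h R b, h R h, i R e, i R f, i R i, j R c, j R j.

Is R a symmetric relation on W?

Yes

Symmetric: yes — every pair in R has its reverse in R.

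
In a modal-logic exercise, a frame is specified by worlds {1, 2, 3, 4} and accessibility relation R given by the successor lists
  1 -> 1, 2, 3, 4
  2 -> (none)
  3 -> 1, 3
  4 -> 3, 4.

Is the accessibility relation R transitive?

Transitive: no — 3 R 1 and 1 R 2, but not 3 R 2.

No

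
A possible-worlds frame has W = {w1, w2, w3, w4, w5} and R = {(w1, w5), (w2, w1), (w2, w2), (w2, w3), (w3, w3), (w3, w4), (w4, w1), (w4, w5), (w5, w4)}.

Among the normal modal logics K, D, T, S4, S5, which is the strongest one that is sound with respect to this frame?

Serial (axiom D): yes — every world has a successor (e.g. w1 R w5).
Reflexive (axiom T): no — w1 is not related to itself.
Transitive (axiom 4): no — w1 R w5 and w5 R w4, but not w1 R w4.
Euclidean (axiom 5): no — w2 R w1 and w2 R w3, but not w1 R w3.
So F validates K, D; T would additionally require R to be reflexive. The strongest is D.

D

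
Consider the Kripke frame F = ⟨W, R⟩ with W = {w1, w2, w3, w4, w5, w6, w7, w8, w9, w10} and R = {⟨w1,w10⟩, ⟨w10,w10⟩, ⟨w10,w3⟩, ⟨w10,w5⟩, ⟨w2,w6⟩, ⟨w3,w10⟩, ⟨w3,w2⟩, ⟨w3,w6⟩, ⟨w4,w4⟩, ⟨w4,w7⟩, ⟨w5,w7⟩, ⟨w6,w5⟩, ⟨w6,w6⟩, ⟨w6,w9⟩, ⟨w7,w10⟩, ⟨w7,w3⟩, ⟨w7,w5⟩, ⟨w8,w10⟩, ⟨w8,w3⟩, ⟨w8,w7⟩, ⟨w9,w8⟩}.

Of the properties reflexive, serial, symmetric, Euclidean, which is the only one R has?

serial

Reflexive: no — w1 is not related to itself.
Serial: yes — every world has a successor (e.g. w1 R w10).
Symmetric: no — w1 R w10 but not w10 R w1.
Euclidean: no — w10 R w3 and w10 R w5, but not w3 R w5.
Only serial holds.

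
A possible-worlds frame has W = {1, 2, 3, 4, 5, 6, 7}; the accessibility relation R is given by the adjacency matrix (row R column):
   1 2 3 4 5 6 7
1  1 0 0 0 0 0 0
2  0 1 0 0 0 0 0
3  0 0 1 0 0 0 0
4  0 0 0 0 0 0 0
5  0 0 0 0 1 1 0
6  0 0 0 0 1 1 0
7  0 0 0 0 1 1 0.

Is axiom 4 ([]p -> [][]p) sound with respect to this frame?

Yes

Axiom 4 corresponds to the accessibility relation being transitive.
Transitive: yes — every two-step R-path is closed by a direct edge.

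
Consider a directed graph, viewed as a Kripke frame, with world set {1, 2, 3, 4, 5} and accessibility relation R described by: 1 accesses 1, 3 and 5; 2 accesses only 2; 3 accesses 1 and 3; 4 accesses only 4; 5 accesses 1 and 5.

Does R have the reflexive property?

Reflexive: yes — every world is R-related to itself.

Yes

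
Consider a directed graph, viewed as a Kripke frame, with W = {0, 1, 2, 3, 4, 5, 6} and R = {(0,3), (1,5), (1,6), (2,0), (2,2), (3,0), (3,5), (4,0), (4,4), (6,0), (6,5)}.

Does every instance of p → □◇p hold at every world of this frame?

No

The schema B characterises exactly the symmetric frames.
Symmetric: no — 1 R 5 but not 5 R 1.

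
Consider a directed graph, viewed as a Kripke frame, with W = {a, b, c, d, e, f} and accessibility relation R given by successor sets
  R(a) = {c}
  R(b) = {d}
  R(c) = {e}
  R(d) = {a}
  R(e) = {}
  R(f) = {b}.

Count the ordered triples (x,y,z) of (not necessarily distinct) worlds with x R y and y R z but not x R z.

4

Enumerating: (a,c,e), (b,d,a), (d,a,c), (f,b,d).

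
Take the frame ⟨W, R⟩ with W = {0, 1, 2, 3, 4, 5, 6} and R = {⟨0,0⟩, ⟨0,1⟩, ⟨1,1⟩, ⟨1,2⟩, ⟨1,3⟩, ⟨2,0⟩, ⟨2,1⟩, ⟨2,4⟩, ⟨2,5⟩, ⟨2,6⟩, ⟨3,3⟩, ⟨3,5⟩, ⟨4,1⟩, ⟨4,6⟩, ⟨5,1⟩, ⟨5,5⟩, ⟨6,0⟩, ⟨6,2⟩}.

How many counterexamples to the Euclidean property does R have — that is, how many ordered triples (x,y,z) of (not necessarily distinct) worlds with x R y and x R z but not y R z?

Enumerating: (0,1,0), (1,2,2), (1,2,3), (1,3,1), (1,3,2), (2,0,4), (2,0,5), (2,0,6), (2,1,0), (2,1,4), (2,1,5), (2,1,6), … and 17 more.
Total: 29.

29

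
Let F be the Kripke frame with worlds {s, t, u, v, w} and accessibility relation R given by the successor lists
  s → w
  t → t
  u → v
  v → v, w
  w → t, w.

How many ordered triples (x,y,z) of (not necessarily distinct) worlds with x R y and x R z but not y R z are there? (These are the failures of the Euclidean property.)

Enumerating: (v,w,v), (w,t,w).

2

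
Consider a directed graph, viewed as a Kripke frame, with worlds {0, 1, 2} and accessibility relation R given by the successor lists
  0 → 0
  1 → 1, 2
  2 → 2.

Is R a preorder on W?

Yes

Reflexive: yes — every world is R-related to itself.
Transitive: yes — every two-step R-path is closed by a direct edge.
So R is a preorder.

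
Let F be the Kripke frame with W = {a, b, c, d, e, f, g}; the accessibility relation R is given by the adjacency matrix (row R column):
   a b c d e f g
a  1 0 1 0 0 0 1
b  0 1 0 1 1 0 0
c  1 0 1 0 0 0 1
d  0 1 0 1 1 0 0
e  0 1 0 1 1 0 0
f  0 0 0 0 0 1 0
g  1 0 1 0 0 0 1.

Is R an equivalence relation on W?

Yes

Reflexive: yes — every world is R-related to itself.
Symmetric: yes — every pair in R has its reverse in R.
Transitive: yes — every two-step R-path is closed by a direct edge.
So R is an equivalence relation.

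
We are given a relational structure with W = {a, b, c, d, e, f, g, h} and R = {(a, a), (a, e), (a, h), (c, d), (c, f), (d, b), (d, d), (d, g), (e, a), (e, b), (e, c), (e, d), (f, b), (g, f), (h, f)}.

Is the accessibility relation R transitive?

Transitive: no — a R e and e R b, but not a R b.

No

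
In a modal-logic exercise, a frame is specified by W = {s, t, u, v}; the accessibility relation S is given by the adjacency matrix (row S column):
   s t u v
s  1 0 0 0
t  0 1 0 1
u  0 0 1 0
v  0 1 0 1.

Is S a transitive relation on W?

Transitive: yes — every two-step S-path is closed by a direct edge.

Yes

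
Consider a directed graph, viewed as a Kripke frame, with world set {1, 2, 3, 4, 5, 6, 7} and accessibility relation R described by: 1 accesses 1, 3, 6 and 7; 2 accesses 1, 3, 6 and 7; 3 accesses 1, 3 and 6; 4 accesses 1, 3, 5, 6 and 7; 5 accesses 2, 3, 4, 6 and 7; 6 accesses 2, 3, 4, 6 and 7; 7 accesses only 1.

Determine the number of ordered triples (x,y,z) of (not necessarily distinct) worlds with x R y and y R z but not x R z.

Enumerating: (1,6,2), (1,6,4), (2,6,2), (2,6,4), (3,1,7), (3,6,2), (3,6,4), (3,6,7), (4,5,2), (4,5,4), (4,6,2), (4,6,4), … and 13 more.
Total: 25.

25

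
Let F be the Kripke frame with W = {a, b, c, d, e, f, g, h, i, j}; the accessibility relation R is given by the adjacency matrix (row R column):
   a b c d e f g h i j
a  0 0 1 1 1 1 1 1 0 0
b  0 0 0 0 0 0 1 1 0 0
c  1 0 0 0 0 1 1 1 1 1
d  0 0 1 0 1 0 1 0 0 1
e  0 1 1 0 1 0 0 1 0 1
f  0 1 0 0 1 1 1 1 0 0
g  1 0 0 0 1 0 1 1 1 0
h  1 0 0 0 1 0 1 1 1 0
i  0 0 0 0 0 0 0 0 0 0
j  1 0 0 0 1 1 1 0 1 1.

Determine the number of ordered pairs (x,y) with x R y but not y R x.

Enumerating: (a,d), (a,e), (a,f), (b,g), (b,h), (c,f), (c,g), (c,h), (c,i), (c,j), (d,c), (d,e), … and 15 more.
Total: 27.

27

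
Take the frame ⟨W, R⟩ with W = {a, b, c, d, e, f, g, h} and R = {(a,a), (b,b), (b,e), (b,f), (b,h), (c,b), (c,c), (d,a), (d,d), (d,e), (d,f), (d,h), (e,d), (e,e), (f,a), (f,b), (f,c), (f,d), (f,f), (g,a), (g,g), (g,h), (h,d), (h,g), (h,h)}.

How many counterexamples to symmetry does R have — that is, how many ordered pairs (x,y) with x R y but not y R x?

7

Enumerating: (b,e), (b,h), (c,b), (d,a), (f,a), (f,c), (g,a).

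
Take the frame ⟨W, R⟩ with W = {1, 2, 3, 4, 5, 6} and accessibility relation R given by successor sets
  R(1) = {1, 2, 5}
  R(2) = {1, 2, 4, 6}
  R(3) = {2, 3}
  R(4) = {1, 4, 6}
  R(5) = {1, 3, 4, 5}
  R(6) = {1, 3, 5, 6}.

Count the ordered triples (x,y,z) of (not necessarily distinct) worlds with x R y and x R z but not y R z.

Enumerating: (1,2,5), (1,5,2), (2,1,4), (2,1,6), (2,4,2), (2,6,2), (2,6,4), (3,2,3), (4,1,4), (4,1,6), (4,6,4), (5,1,3), … and 12 more.
Total: 24.

24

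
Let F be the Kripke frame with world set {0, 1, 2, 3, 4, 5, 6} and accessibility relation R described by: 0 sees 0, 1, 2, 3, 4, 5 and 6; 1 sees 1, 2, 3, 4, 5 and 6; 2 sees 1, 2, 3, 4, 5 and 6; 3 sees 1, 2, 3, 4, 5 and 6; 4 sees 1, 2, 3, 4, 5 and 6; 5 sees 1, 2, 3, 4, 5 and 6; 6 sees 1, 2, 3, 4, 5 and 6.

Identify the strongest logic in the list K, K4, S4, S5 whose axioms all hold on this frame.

S4

Transitive (axiom 4): yes — every two-step R-path is closed by a direct edge.
Reflexive (axiom T): yes — every world is R-related to itself.
Euclidean (axiom 5): no — 0 R 1 and 0 R 0, but not 1 R 0.
So F validates K, K4, S4; S5 would additionally require R to be Euclidean. The strongest is S4.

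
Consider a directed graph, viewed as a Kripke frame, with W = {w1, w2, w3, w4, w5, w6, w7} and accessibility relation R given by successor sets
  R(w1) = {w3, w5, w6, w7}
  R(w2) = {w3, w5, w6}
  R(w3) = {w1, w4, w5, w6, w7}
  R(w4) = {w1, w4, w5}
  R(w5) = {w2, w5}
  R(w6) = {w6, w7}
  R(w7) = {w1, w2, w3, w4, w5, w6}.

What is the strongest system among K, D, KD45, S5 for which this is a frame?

D

Serial (axiom D): yes — every world has a successor (e.g. w1 R w3).
Euclidean (axiom 5): no — w1 R w5 and w1 R w3, but not w5 R w3.
Transitive (axiom 4): no — w1 R w3 and w3 R w4, but not w1 R w4.
Reflexive (axiom T): no — w1 is not related to itself.
So F validates K, D; KD45 would additionally require R to be Euclidean and transitive. The strongest is D.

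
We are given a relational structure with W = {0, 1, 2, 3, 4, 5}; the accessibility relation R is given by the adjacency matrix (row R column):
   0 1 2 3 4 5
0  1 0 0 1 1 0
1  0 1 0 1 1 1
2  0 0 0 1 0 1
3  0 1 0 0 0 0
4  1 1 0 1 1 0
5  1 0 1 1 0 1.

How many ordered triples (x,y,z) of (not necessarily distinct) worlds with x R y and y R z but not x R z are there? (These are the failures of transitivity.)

14

Enumerating: (0,3,1), (0,4,1), (1,4,0), (1,5,0), (1,5,2), (2,3,1), (2,5,0), (2,5,2), (3,1,3), (3,1,4), (3,1,5), (4,1,5), (5,0,4), (5,3,1).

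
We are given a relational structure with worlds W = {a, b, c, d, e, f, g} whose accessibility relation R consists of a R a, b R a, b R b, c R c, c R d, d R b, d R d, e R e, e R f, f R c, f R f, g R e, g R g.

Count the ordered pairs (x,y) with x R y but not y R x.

Enumerating: (b,a), (c,d), (d,b), (e,f), (f,c), (g,e).

6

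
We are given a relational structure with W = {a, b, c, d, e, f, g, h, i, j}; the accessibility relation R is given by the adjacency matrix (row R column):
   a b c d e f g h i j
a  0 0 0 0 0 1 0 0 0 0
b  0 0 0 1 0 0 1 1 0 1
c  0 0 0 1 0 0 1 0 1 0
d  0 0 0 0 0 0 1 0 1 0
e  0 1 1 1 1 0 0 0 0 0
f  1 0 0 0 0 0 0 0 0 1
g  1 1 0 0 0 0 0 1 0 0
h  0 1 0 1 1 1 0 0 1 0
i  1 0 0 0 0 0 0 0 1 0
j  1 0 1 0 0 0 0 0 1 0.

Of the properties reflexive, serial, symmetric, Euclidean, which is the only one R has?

serial

Reflexive: no — a is not related to itself.
Serial: yes — every world has a successor (e.g. a R f).
Symmetric: no — b R d but not d R b.
Euclidean: no — b R d and b R h, but not d R h.
Only serial holds.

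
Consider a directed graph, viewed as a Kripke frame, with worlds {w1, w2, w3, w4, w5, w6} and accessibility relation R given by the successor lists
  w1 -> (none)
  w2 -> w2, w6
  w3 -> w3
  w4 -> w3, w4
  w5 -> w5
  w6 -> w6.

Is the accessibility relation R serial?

Serial: no — w1 has no R-successor.

No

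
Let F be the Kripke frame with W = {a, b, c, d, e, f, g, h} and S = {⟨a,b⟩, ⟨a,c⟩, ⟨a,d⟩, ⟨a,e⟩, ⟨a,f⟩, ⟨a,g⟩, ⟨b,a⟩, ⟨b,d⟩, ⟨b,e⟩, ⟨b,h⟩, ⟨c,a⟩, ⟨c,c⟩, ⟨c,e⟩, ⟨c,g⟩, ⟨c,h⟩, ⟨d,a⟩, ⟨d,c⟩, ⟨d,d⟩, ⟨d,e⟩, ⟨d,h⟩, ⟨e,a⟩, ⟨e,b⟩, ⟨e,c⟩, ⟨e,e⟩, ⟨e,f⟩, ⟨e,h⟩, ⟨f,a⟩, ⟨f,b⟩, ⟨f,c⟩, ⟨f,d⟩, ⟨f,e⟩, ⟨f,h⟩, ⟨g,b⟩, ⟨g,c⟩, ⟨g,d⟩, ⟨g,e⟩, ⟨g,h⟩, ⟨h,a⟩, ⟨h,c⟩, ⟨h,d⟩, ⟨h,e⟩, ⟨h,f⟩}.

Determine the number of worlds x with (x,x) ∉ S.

Enumerating: a, b, f, g, h.

5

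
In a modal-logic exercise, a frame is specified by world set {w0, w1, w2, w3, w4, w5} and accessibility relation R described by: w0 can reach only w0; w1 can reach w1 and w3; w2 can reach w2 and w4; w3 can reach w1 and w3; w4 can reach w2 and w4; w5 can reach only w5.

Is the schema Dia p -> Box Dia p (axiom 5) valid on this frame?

Axiom 5 corresponds to the accessibility relation being Euclidean.
Euclidean: yes — any two successors of a common world are R-related.

Yes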